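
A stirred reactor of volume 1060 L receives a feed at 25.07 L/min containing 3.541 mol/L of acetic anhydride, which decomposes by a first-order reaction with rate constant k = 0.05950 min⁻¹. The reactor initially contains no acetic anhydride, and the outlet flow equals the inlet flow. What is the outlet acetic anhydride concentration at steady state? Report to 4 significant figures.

1.007 mol/L

Accumulation = in − out − consumed: V dC/dt = Q C_in − Q C − k V C.
At steady state: 0 = Q C_in − (Q + kV) C_ss, so C_ss = Q C_in/(Q + kV).
C_ss = 25.07·3.541/(25.07 + 0.05950·1060) = 88.7729/88.1400 = 1.00718 mol/L.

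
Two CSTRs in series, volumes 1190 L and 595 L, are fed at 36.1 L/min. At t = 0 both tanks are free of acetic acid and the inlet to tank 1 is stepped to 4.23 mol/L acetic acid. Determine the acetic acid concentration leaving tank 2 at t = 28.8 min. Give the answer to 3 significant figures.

Species balance on tank i: dCᵢ/dt = (Cᵢ₋₁ − Cᵢ)/τᵢ with τᵢ = Vᵢ/Q.
τ₁ = 1190/36.1 = 32.964 min; τ₂ = 595/36.1 = 16.482 min.
Solving the cascade with C₁(0)=C₂(0)=0 gives C₂(t) = C_in[1 − (τ₁ e^(−t/τ₁) − τ₂ e^(−t/τ₂))/(τ₁ − τ₂)].
At t = 28.8: e^(−t/τ₁) = 0.41741, e^(−t/τ₂) = 0.17423.
C₂ = 4.23·[1 − (32.964·0.41741 − 16.482·0.17423)/(16.482)] = 4.23·0.33941 = 1.4357 mol/L.

1.44 mol/L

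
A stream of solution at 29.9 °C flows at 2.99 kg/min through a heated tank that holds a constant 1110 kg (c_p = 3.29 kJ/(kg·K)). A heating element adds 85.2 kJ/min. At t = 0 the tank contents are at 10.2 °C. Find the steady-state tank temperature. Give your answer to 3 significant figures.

38.6 °C

Energy balance: M c_p dT/dt = ṁ c_p (T_in − T) + 85.2.
At steady state dT/dt = 0 ⇒ T_ss = T_in + Q̇/(ṁ c_p) = 29.9 + 85.2/(2.99·3.29) = 38.561 °C.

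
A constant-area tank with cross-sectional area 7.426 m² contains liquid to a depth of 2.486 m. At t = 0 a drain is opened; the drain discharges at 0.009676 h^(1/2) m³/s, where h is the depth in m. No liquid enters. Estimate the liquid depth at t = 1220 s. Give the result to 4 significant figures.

A dh/dt = −Q_out = −0.009676 √h.
This is separable: 2 d(√h)/dt = −0.009676/A, so √h = √h₀ − (0.009676/(2A)) t.
√h = √2.486 − 0.009676·1220/(2·7.426) = 1.57671 − 0.794824 = 0.781882.
h = 0.781882² = 0.611339 m.

0.6113 m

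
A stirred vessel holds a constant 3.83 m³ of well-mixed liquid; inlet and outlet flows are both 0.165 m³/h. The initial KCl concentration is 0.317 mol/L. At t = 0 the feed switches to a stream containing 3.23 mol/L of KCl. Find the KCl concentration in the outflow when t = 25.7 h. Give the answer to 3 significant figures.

2.27 mol/L

Mass balance on the solute (V constant): V dC/dt = Q(C_in − C).
Time constant τ = V/Q = 3.83/0.165 = 23.212 h.
This is linear first-order; C(t) = C_in + (C₀ − C_in) e^(−t/τ).
C(25.7) = 3.23 + (0.317 − 3.23)·e^(−25.7/23.212) = 3.23 + (-2.9130)·0.33049 = 2.2673 mol/L.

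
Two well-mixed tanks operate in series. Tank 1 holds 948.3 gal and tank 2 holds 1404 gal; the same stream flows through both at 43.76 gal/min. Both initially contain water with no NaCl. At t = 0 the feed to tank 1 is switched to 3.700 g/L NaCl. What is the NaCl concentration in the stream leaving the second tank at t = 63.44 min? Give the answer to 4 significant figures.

Species balance on tank i: dCᵢ/dt = (Cᵢ₋₁ − Cᵢ)/τᵢ with τᵢ = Vᵢ/Q.
τ₁ = 948.3/43.76 = 21.6705 min; τ₂ = 1404/43.76 = 32.0841 min.
Solving the cascade with C₁(0)=C₂(0)=0 gives C₂(t) = C_in[1 − (τ₁ e^(−t/τ₁) − τ₂ e^(−t/τ₂))/(τ₁ − τ₂)].
At t = 63.44: e^(−t/τ₁) = 0.0535315, e^(−t/τ₂) = 0.138442.
C₂ = 3.700·[1 − (21.6705·0.0535315 − 32.0841·0.138442)/(-10.4136)] = 3.700·0.684861 = 2.53399 g/L.

2.534 g/L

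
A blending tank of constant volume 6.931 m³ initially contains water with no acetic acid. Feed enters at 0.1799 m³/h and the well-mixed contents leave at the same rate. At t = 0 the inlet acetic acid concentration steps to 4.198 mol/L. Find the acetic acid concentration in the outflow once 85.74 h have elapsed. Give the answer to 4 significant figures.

3.745 mol/L

Mass balance on the solute (V constant): V dC/dt = Q(C_in − C).
Time constant τ = V/Q = 6.931/0.1799 = 38.5270 h.
C approaches C_in exponentially: C(t) = C_in + (C₀ − C_in) e^(−t/τ).
C(85.74) = 4.198 + (0 − 4.198)·e^(−85.74/38.5270) = 4.198 + (-4.19800)·0.108018 = 3.74454 mol/L.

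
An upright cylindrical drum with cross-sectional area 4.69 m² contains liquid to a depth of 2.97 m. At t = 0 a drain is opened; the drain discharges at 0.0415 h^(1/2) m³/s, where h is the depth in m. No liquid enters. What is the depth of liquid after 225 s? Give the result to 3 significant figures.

0.530 m

With no inflow, A dh/dt = −0.0415 √h.
This is separable: 2 d(√h)/dt = −0.0415/A, so √h = √h₀ − (0.0415/(2A)) t.
√h = √2.97 − 0.0415·225/(2·4.69) = 1.7234 − 0.99547 = 0.72790.
h = 0.72790² = 0.52984 m.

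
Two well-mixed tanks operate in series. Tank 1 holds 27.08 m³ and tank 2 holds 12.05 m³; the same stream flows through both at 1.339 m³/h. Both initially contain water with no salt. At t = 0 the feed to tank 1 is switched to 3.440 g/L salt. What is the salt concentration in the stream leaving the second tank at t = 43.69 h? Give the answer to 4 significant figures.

2.747 g/L

Each tank obeys Vᵢ dCᵢ/dt = Q(Cᵢ₋₁ − Cᵢ), so τᵢ = Vᵢ/Q.
τ₁ = 27.08/1.339 = 20.2240 h; τ₂ = 12.05/1.339 = 8.99925 h.
Tank 1: C₁ = C_in(1 − e^(−t/τ₁)). Tank 2 (τ₁ ≠ τ₂): C₂ = C_in[1 − (τ₁ e^(−t/τ₁) − τ₂ e^(−t/τ₂))/(τ₁ − τ₂)].
At t = 43.69: e^(−t/τ₁) = 0.115291, e^(−t/τ₂) = 0.00779052.
C₂ = 3.440·[1 − (20.2240·0.115291 − 8.99925·0.00779052)/(11.2248)] = 3.440·0.798523 = 2.74692 g/L.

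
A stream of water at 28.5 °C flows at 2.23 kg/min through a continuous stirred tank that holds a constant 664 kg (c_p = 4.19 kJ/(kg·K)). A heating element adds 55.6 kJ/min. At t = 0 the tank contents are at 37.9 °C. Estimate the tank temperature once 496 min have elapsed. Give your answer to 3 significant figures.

M c_p dT/dt = ṁ c_p (T_in − T) + Q̇.
τ = M/ṁ = 297.76 min; T_ss = T_in + Q̇/(ṁ c_p) = 28.5 + 55.6/(2.23·4.19) = 34.451 °C.
This is linear first-order; T(t) = T_ss + (T₀ − T_ss) e^(−t/τ).
T(496) = 34.451 + (3.4495)·e^(−496/297.76) = 34.451 + (3.4495)·0.18904 = 35.103 °C.

35.1 °C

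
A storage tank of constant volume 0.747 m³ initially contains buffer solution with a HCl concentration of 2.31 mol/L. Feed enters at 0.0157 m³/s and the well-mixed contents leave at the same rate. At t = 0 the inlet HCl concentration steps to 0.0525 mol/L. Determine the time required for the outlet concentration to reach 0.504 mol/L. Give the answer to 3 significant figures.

Species balance: V dC/dt = Q(C_in − C) ⇒ τ = V/Q = 47.580 s.
C(t) = C_in + (C₀ − C_in) e^(−t/τ). Set C = 0.504 and solve for t:
e^(−t/τ) = (C − C_in)/(C₀ − C_in) = (0.504 − 0.0525)/(2.31 − 0.0525) = 0.20000
t = −τ ln(…) = 47.580 × 1.6094 = 76.576 s.

76.6 s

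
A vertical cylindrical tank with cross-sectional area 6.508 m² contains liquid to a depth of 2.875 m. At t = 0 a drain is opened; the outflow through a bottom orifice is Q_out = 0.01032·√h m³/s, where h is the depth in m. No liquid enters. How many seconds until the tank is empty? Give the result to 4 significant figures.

With no inflow, A dh/dt = −0.01032 √h.
∫ h^(−1/2) dh = −(0.01032/A) ∫ dt, giving 2√h = 2√h₀ − (0.01032/A) t.
Tank is empty when √h = 0: t_empty = 2A√h₀/0.01032.
t_empty = 2·6.508·√2.875/0.01032 = 13.0160·1.69558/0.01032 = 2138.54 s.

2139 s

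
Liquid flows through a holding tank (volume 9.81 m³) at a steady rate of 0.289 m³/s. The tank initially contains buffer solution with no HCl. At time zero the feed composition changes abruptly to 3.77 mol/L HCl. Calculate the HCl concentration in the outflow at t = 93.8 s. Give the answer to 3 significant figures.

3.53 mol/L

Species balance on the tank: V dC/dt = Q(C_in − C).
Rewrite as dC/dt + C/τ = C_in/τ, τ = V/Q = 33.945 s.
Solution: C(t) = C_in + (C₀ − C_in) e^(−t/τ).
C(93.8) = 3.77 + (0 − 3.77)·e^(−93.8/33.945) = 3.77 + (-3.7700)·0.063082 = 3.5322 mol/L.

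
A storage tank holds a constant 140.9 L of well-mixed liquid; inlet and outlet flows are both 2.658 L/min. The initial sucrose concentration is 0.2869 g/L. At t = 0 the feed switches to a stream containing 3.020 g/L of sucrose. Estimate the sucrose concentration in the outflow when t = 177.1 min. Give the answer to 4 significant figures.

Mass balance on the solute (V constant): V dC/dt = Q(C_in − C).
Rewrite as dC/dt + C/τ = C_in/τ, τ = V/Q = 53.0098 min.
This is linear first-order; C(t) = C_in + (C₀ − C_in) e^(−t/τ).
C(177.1) = 3.020 + (0.2869 − 3.020)·e^(−177.1/53.0098) = 3.020 + (-2.73310)·0.0354053 = 2.92323 g/L.

2.923 g/L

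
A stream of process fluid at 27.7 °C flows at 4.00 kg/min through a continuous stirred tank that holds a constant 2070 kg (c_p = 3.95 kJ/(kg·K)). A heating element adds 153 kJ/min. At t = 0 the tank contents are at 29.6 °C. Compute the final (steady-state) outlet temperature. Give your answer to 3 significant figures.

37.4 °C

M c_p dT/dt = ṁ c_p (T_in − T) + Q̇.
At steady state dT/dt = 0 ⇒ T_ss = T_in + Q̇/(ṁ c_p) = 27.7 + 153/(4.00·3.95) = 37.384 °C.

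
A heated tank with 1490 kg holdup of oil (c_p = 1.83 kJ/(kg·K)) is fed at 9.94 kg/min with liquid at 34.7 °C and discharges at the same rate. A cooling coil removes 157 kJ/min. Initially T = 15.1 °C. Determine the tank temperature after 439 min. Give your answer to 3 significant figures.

Heat balance on the well-mixed liquid: M c_p dT/dt = ṁ c_p (T_in − T) − 157.
Rearrange: dT/dt = (T_ss − T)/τ with τ = M/ṁ = 149.90 min and T_ss = T_in − Q̇/(ṁ c_p) = 26.069 °C.
Solution: T(t) = T_ss + (T₀ − T_ss) e^(−t/τ).
T(439) = 26.069 + (-10.969)·e^(−439/149.90) = 26.069 + (-10.969)·0.053470 = 25.482 °C.

25.5 °C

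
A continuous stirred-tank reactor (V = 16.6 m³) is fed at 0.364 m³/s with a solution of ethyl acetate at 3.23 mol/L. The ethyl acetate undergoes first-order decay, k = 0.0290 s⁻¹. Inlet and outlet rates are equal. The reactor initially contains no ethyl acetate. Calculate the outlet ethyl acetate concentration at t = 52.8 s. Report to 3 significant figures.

Accumulation = in − out − consumed: V dC/dt = Q C_in − Q C − k V C.
This is linear with rate a = Q/V + k = 0.050928 s⁻¹.
C_ss = Q C_in/(Q + kV) = 1.3907 mol/L; C(t) = C_ss + (C₀ − C_ss) e^(−a t).
C(52.8) = 1.3907 + (-1.3907)·e^(−0.050928·52.8) = 1.3907 + (-1.3907)·0.067950 = 1.2962 mol/L.

1.30 mol/L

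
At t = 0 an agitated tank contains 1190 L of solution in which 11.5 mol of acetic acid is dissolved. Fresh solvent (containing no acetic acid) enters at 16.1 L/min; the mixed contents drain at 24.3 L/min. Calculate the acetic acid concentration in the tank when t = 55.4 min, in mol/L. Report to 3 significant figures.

Total volume: dV/dt = Q_in − Q_out = -8.2000 L/min, so V(t) = 1190 − 8.2000 t and V(55.4) = 735.72 L.
Species balance (pure solvent in): dm/dt = −Q_out · m/V(t).
dm/m = −Q_out dt/(V₀ − 8.2000 t); integrating gives ln(m/m₀) = −(Q_out/(Q_in−Q_out)) ln(V/V₀).
m = m₀ (V₀/V)^(Q_out/(Q_in−Q_out)) = 11.5 × (1190/735.72)^(-2.9634) = 2.7659 mol.
C = m/V = 2.7659/735.72 = 0.0037594 mol/L.

0.00376 mol/L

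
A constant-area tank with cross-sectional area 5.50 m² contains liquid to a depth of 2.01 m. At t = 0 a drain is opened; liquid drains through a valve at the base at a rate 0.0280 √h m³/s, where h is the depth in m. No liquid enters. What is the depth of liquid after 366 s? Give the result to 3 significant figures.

With no inflow, A dh/dt = −0.0280 √h.
This is separable: 2 d(√h)/dt = −0.0280/A, so √h = √h₀ − (0.0280/(2A)) t.
√h = √2.01 − 0.0280·366/(2·5.50) = 1.4177 − 0.93164 = 0.48611.
h = 0.48611² = 0.23630 m.

0.236 m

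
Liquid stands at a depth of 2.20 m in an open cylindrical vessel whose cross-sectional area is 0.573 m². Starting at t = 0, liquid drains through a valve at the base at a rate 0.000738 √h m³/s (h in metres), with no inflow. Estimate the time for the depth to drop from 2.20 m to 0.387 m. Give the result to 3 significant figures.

1340 s

Unsteady balance on liquid volume: A dh/dt = −0.000738 √h.
Separate and integrate: 2(√h − √h₀) = −(0.000738/A) t.
t = 2A(√h₀ − √h)/0.000738 = 2·0.573·(√2.20 − √0.387)/0.000738
  = 1.1460 × (1.4832 − 0.62209) / 0.000738 = 1337.2 s.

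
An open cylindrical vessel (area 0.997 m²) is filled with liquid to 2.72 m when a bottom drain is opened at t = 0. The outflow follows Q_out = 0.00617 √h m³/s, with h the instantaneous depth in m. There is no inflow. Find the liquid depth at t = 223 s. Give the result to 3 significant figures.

Mass balance (ρ constant): A dh/dt = −0.00617 √h.
Separate and integrate: 2(√h − √h₀) = −(0.00617/A) t.
√h = √2.72 − 0.00617·223/(2·0.997) = 1.6492 − 0.69003 = 0.95922.
h = 0.95922² = 0.92010 m.

0.920 m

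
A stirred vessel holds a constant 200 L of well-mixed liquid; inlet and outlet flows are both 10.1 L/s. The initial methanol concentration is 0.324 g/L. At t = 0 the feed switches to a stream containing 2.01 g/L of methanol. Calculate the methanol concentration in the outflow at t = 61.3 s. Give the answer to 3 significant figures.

1.93 g/L

Transient balance on the dissolved component: V dC/dt = Q(C_in − C).
Time constant τ = V/Q = 200/10.1 = 19.802 s.
C approaches C_in exponentially: C(t) = C_in + (C₀ − C_in) e^(−t/τ).
C(61.3) = 2.01 + (0.324 − 2.01)·e^(−61.3/19.802) = 2.01 + (-1.6860)·0.045246 = 1.9337 g/L.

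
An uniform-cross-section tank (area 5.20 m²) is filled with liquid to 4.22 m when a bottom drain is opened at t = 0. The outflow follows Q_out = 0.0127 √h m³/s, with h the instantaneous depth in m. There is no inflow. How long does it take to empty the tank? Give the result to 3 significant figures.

1680 s

Unsteady balance on liquid volume: A dh/dt = −0.0127 √h.
This is separable: 2 d(√h)/dt = −0.0127/A, so √h = √h₀ − (0.0127/(2A)) t.
Tank is empty when √h = 0: t_empty = 2A√h₀/0.0127.
t_empty = 2·5.20·√4.22/0.0127 = 10.400·2.0543/0.0127 = 1682.2 s.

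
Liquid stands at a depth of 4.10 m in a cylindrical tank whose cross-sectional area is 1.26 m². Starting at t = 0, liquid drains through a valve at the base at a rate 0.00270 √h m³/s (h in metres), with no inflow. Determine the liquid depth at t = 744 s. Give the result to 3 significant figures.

A dh/dt = −Q_out = −0.00270 √h.
Separate and integrate: 2(√h − √h₀) = −(0.00270/A) t.
√h = √4.10 − 0.00270·744/(2·1.26) = 2.0248 − 0.79714 = 1.2277.
h = 1.2277² = 1.5073 m.

1.51 m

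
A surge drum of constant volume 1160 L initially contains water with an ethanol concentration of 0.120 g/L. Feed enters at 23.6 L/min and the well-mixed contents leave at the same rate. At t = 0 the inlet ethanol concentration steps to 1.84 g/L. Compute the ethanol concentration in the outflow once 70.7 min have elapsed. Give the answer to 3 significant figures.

1.43 g/L

Transient balance on the dissolved component: V dC/dt = Q(C_in − C).
Rewrite as dC/dt + C/τ = C_in/τ, τ = V/Q = 49.153 min.
Solution: C(t) = C_in + (C₀ − C_in) e^(−t/τ).
C(70.7) = 1.84 + (0.120 − 1.84)·e^(−70.7/49.153) = 1.84 + (-1.7200)·0.23731 = 1.4318 g/L.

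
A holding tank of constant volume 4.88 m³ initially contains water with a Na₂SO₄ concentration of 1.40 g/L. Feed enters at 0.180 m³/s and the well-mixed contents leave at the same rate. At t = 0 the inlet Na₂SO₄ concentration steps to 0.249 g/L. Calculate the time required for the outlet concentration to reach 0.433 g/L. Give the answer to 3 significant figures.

Accumulation = in − out for the solute gives V dC/dt = Q(C_in − C), so τ = V/Q = 27.111 s.
C(t) = C_in + (C₀ − C_in) e^(−t/τ). Set C = 0.433 and solve for t:
e^(−t/τ) = (C − C_in)/(C₀ − C_in) = (0.433 − 0.249)/(1.40 − 0.249) = 0.15986
t = −τ ln(…) = 27.111 × 1.8335 = 49.707 s.

49.7 s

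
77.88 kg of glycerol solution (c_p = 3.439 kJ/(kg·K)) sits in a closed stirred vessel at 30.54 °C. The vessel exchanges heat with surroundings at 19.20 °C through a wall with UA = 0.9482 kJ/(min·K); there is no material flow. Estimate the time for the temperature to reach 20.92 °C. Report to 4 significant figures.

532.7 min

M c_p dT/dt = −UA(T − T_amb).
τ = M c_p/UA = 282.461 min; T_ss = T_amb = 19.2000 °C.
T(t) = T_ss + (T₀ − T_ss)e^(−t/τ); set T = 20.92:
t = −τ ln[(T − T_ss)/(T₀ − T_ss)] = −282.461 · ln(0.151675) = 532.724 min.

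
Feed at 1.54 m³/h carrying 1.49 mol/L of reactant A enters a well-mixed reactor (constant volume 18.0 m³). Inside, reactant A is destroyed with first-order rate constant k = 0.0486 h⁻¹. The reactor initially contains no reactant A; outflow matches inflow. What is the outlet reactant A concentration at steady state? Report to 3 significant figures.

0.950 mol/L

Accumulation = in − out − consumed: V dC/dt = Q C_in − Q C − k V C.
Steady state (dC/dt = 0): C_ss = Q C_in/(Q + kV) = C_in/(1 + kV/Q).
C_ss = 1.54·1.49/(1.54 + 0.0486·18.0) = 2.2946/2.4148 = 0.95022 mol/L.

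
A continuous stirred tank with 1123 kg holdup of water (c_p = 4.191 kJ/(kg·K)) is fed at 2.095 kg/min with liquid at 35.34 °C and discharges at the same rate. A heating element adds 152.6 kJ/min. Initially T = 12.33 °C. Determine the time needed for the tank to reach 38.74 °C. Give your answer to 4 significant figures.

First-law balance (no shaft work): M c_p dT/dt = ṁ c_p (T_in − T) + 152.6.
τ = M/ṁ = 536.038 min; T_ss = T_in + Q̇/(ṁ c_p) = 52.7201 °C.
T(t) = T_ss + (T₀ − T_ss) e^(−t/τ). Set T = 38.74:
e^(−t/τ) = (38.74 − 52.7201)/(12.33 − 52.7201) = 0.346127
t = −536.038 · ln(0.346127) = 568.709 min.

568.7 min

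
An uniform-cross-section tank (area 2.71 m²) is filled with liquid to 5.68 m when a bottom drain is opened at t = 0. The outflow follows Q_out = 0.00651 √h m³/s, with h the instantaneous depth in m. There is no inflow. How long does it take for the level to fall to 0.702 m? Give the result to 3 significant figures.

With no inflow, A dh/dt = −0.00651 √h.
∫ h^(−1/2) dh = −(0.00651/A) ∫ dt, giving 2√h = 2√h₀ − (0.00651/A) t.
t = 2A(√h₀ − √h)/0.00651 = 2·2.71·(√5.68 − √0.702)/0.00651
  = 5.4200 × (2.3833 − 0.83785) / 0.00651 = 1286.7 s.

1290 s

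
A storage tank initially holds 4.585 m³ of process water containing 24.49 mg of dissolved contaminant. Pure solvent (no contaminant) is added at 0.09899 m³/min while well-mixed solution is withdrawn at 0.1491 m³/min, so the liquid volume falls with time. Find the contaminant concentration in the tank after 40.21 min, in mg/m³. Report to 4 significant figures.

1.702 mg/m³

Total volume: dV/dt = Q_in − Q_out = -0.0501100 m³/min, so V(t) = 4.585 − 0.0501100 t and V(40.21) = 2.57008 m³.
Species balance (pure solvent in): dm/dt = −Q_out · m/V(t).
dm/m = −Q_out dt/(V₀ − 0.0501100 t); integrating gives ln(m/m₀) = −(Q_out/(Q_in−Q_out)) ln(V/V₀).
m = m₀ (V₀/V)^(Q_out/(Q_in−Q_out)) = 24.49 × (4.585/2.57008)^(-2.97545) = 4.37502 mg.
C = m/V = 4.37502/2.57008 = 1.70229 mg/m³.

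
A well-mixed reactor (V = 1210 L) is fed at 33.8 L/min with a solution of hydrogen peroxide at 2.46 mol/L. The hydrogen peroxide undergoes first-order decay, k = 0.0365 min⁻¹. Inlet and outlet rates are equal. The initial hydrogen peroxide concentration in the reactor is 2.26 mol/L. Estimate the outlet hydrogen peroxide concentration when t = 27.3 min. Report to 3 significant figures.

Species balance: V dC/dt = Q C_in − Q C − k V C.
This is linear with rate a = Q/V + k = 0.064434 min⁻¹.
C_ss = Q C_in/(Q + kV) = 1.0665 mol/L; C(t) = C_ss + (C₀ − C_ss) e^(−a t).
C(27.3) = 1.0665 + (1.1935)·e^(−0.064434·27.3) = 1.0665 + (1.1935)·0.17221 = 1.2720 mol/L.

1.27 mol/L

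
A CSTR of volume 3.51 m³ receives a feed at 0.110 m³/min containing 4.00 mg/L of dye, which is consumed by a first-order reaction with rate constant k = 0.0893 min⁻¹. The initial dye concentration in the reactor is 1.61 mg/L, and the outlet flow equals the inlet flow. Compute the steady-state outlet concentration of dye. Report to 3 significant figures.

Species balance: V dC/dt = Q C_in − Q C − k V C.
Steady state (dC/dt = 0): C_ss = Q C_in/(Q + kV) = C_in/(1 + kV/Q).
C_ss = 0.110·4.00/(0.110 + 0.0893·3.51) = 0.44000/0.42344 = 1.0391 mg/L.

1.04 mg/L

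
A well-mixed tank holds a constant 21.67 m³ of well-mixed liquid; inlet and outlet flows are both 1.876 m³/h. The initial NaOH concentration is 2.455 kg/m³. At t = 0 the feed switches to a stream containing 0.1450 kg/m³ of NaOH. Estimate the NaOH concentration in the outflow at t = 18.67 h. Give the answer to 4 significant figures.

Unsteady species balance (constant V, well mixed): V dC/dt = Q(C_in − C).
Time constant τ = V/Q = 21.67/1.876 = 11.5512 h.
Integrating: C(t) = C_in + (C₀ − C_in) e^(−t/τ).
C(18.67) = 0.1450 + (2.455 − 0.1450)·e^(−18.67/11.5512) = 0.1450 + (2.31000)·0.198635 = 0.603847 kg/m³.

0.6038 kg/m³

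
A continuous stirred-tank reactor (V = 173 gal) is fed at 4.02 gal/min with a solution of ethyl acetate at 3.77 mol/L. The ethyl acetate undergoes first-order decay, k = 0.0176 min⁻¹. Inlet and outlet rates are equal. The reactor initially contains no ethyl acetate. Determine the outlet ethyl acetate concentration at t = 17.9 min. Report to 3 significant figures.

Accumulation = in − out − consumed: V dC/dt = Q C_in − Q C − k V C.
dC/dt = (Q/V) C_in − (Q/V + k) C; effective rate a = Q/V + k = 0.023237 + 0.0176 = 0.040837 min⁻¹.
C_ss = Q C_in/(Q + kV) = 2.1452 mol/L; C(t) = C_ss + (C₀ − C_ss) e^(−a t).
C(17.9) = 2.1452 + (-2.1452)·e^(−0.040837·17.9) = 2.1452 + (-2.1452)·0.48144 = 1.1124 mol/L.

1.11 mol/L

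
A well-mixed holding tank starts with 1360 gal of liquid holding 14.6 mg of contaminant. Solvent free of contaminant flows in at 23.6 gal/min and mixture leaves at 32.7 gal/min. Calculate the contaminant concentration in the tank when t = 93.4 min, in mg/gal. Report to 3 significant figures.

0.000844 mg/gal

Total volume: dV/dt = Q_in − Q_out = -9.1000 gal/min, so V(t) = 1360 − 9.1000 t and V(93.4) = 510.06 gal.
No contaminant enters, so dm/dt = −Q_out · (m/V).
Separate: dm/m = −Q_out dt/V(t) ⇒ ln(m/m₀) = −(Q_out/(Q_in−Q_out)) ln(V/V₀).
m = m₀ (V₀/V)^(Q_out/(Q_in−Q_out)) = 14.6 × (1360/510.06)^(-3.5934) = 0.43039 mg.
C = m/V = 0.43039/510.06 = 0.00084379 mg/gal.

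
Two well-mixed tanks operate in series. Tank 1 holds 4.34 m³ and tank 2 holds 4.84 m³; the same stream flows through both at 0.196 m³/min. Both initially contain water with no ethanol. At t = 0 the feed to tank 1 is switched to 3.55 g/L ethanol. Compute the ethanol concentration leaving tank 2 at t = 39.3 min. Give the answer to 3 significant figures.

1.78 g/L

Species balance on tank i: dCᵢ/dt = (Cᵢ₋₁ − Cᵢ)/τᵢ with τᵢ = Vᵢ/Q.
τ₁ = 4.34/0.196 = 22.143 min; τ₂ = 4.84/0.196 = 24.694 min.
Tank 1: C₁ = C_in(1 − e^(−t/τ₁)). Tank 2 (τ₁ ≠ τ₂): C₂ = C_in[1 − (τ₁ e^(−t/τ₁) − τ₂ e^(−t/τ₂))/(τ₁ − τ₂)].
At t = 39.3: e^(−t/τ₁) = 0.16951, e^(−t/τ₂) = 0.20362.
C₂ = 3.55·[1 − (22.143·0.16951 − 24.694·0.20362)/(-2.5510)] = 3.55·0.50029 = 1.7760 g/L.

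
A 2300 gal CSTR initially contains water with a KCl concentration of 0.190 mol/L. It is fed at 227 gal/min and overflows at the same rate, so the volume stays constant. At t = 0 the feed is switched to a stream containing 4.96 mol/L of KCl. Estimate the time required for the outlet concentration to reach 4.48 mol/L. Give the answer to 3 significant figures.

Species balance: V dC/dt = Q(C_in − C) ⇒ τ = V/Q = 10.132 min.
C(t) = C_in + (C₀ − C_in) e^(−t/τ). Set C = 4.48 and solve for t:
e^(−t/τ) = (C − C_in)/(C₀ − C_in) = (4.48 − 4.96)/(0.190 − 4.96) = 0.10063
t = −τ ln(…) = 10.132 × 2.2963 = 23.267 min.

23.3 min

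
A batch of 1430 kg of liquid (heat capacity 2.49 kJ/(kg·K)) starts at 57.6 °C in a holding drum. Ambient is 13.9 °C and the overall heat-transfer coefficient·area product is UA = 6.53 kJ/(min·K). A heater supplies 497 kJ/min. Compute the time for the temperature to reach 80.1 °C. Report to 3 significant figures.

Lumped-capacitance energy balance: M c_p dT/dt = UA(T_amb − T) + Q̇.
τ = M c_p/UA = 545.28 min; T_ss = T_amb + Q̇/UA = 13.9 + 497/6.53 = 90.010 °C.
T(t) = T_ss + (T₀ − T_ss)e^(−t/τ); set T = 80.1:
t = −τ ln[(T − T_ss)/(T₀ − T_ss)] = −545.28 · ln(0.30578) = 646.11 min.

646 min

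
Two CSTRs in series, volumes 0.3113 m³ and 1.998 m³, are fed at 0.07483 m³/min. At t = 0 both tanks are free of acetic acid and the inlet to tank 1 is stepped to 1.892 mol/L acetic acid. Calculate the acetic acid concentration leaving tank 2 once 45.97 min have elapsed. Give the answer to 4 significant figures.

1.491 mol/L

Species balance on tank i: dCᵢ/dt = (Cᵢ₋₁ − Cᵢ)/τᵢ with τᵢ = Vᵢ/Q.
τ₁ = 0.3113/0.07483 = 4.16010 min; τ₂ = 1.998/0.07483 = 26.7005 min.
Solving the cascade with C₁(0)=C₂(0)=0 gives C₂(t) = C_in[1 − (τ₁ e^(−t/τ₁) − τ₂ e^(−t/τ₂))/(τ₁ − τ₂)].
At t = 45.97: e^(−t/τ₁) = 1.58836e-05, e^(−t/τ₂) = 0.178764.
C₂ = 1.892·[1 − (4.16010·1.58836e-05 − 26.7005·0.178764)/(-22.5404)] = 1.892·0.788246 = 1.49136 mol/L.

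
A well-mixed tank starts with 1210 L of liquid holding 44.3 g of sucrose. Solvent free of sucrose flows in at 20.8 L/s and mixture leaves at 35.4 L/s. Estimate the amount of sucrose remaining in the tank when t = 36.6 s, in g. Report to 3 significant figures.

10.8 g

Let m(t) be the amount of sucrose. Volume: V(t) = V₀ + (Q_in − Q_out) t = 1210 − 14.600 t; V(36.6) = 675.64 L.
No sucrose enters, so dm/dt = −Q_out · (m/V).
Separate: dm/m = −Q_out dt/V(t) ⇒ ln(m/m₀) = −(Q_out/(Q_in−Q_out)) ln(V/V₀).
m = m₀ (V₀/V)^(Q_out/(Q_in−Q_out)) = 44.3 × (1210/675.64)^(-2.4247) = 10.784 g.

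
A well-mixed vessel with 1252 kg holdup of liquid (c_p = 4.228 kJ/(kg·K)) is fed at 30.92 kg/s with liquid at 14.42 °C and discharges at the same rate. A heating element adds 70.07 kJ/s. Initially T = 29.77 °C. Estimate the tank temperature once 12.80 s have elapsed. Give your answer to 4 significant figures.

M c_p dT/dt = ṁ c_p (T_in − T) + Q̇.
τ = M/ṁ = 40.4916 s; T_ss = T_in + Q̇/(ṁ c_p) = 14.42 + 70.07/(30.92·4.228) = 14.9560 °C.
Solution: T(t) = T_ss + (T₀ − T_ss) e^(−t/τ).
T(12.80) = 14.9560 + (14.8140)·e^(−12.80/40.4916) = 14.9560 + (14.8140)·0.728976 = 25.7550 °C.

25.76 °C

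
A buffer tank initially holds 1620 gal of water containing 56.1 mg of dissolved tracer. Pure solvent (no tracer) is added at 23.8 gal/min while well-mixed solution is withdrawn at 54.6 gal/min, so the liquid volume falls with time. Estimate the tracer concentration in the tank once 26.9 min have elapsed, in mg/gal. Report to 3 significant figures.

Let m(t) be the amount of tracer. Volume: V(t) = V₀ + (Q_in − Q_out) t = 1620 − 30.800 t; V(26.9) = 791.48 gal.
No tracer enters, so dm/dt = −Q_out · (m/V).
Separate: dm/m = −Q_out dt/V(t) ⇒ ln(m/m₀) = −(Q_out/(Q_in−Q_out)) ln(V/V₀).
m = m₀ (V₀/V)^(Q_out/(Q_in−Q_out)) = 56.1 × (1620/791.48)^(-1.7727) = 15.758 mg.
C = m/V = 15.758/791.48 = 0.019910 mg/gal.

0.0199 mg/gal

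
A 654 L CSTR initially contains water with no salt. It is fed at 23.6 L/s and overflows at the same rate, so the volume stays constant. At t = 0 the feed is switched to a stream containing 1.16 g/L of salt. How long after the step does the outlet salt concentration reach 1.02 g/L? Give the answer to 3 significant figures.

Species balance: V dC/dt = Q(C_in − C) ⇒ τ = V/Q = 27.712 s.
C(t) = C_in + (C₀ − C_in) e^(−t/τ). Set C = 1.02 and solve for t:
e^(−t/τ) = (C − C_in)/(C₀ − C_in) = (1.02 − 1.16)/(0 − 1.16) = 0.12069
t = −τ ln(…) = 27.712 × 2.1145 = 58.598 s.

58.6 s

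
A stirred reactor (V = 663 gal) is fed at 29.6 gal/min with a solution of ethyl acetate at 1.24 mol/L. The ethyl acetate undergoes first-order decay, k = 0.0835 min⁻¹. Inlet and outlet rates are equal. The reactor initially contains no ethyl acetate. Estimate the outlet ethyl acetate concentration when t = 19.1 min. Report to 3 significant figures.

0.395 mol/L

V dC/dt = Q(C_in − C) − k V C.
dC/dt = (Q/V) C_in − (Q/V + k) C; effective rate a = Q/V + k = 0.044646 + 0.0835 = 0.12815 min⁻¹.
C_ss = Q C_in/(Q + kV) = 0.43201 mol/L; C(t) = C_ss + (C₀ − C_ss) e^(−a t).
C(19.1) = 0.43201 + (-0.43201)·e^(−0.12815·19.1) = 0.43201 + (-0.43201)·0.086503 = 0.39464 mol/L.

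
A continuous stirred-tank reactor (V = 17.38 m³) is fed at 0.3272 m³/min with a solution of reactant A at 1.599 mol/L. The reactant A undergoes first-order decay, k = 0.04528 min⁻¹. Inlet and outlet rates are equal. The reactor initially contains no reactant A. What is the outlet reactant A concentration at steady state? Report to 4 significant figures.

0.4696 mol/L

Accumulation = in − out − consumed: V dC/dt = Q C_in − Q C − k V C.
Steady state (dC/dt = 0): C_ss = Q C_in/(Q + kV) = C_in/(1 + kV/Q).
C_ss = 0.3272·1.599/(0.3272 + 0.04528·17.38) = 0.523193/1.11417 = 0.469582 mol/L.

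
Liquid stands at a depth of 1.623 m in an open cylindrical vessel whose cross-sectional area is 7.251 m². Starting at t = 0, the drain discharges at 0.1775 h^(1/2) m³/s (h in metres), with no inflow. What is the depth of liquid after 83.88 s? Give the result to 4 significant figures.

0.06116 m

With no inflow, A dh/dt = −0.1775 √h.
∫ h^(−1/2) dh = −(0.1775/A) ∫ dt, giving 2√h = 2√h₀ − (0.1775/A) t.
√h = √1.623 − 0.1775·83.88/(2·7.251) = 1.27397 − 1.02667 = 0.247305.
h = 0.247305² = 0.0611597 m.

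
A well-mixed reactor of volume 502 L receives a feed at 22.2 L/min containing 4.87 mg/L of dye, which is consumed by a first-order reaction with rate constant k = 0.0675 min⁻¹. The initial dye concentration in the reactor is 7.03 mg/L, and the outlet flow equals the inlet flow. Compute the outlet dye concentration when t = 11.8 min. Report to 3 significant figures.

3.29 mg/L

V dC/dt = Q(C_in − C) − k V C.
This is linear with rate a = Q/V + k = 0.11172 min⁻¹.
C_ss = Q C_in/(Q + kV) = 1.9277 mg/L; C(t) = C_ss + (C₀ − C_ss) e^(−a t).
C(11.8) = 1.9277 + (5.1023)·e^(−0.11172·11.8) = 1.9277 + (5.1023)·0.26758 = 3.2930 mg/L.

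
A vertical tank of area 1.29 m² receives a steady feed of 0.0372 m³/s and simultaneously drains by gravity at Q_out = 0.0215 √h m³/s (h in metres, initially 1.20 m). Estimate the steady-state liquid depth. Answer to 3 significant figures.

Volume balance on the tank: A dh/dt = Q_in − 0.0215 √h. At steady state dh/dt = 0:
Q_in = 0.0215 √h_ss ⇒ √h_ss = 0.0372/0.0215 = 1.7302.
h_ss = 1.7302² = 2.9937 m. (Since h₀ = 1.20 m < h_ss, the level will rise toward this value.)

2.99 m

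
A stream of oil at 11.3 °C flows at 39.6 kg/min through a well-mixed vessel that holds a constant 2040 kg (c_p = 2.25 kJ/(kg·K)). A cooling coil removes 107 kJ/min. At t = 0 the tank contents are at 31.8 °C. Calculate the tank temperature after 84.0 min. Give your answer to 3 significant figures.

14.3 °C

M c_p dT/dt = ṁ c_p (T_in − T) − Q̇.
Rearrange: dT/dt = (T_ss − T)/τ with τ = M/ṁ = 51.515 min and T_ss = T_in − Q̇/(ṁ c_p) = 10.099 °C.
This is linear first-order; T(t) = T_ss + (T₀ − T_ss) e^(−t/τ).
T(84.0) = 10.099 + (21.701)·e^(−84.0/51.515) = 10.099 + (21.701)·0.19581 = 14.348 °C.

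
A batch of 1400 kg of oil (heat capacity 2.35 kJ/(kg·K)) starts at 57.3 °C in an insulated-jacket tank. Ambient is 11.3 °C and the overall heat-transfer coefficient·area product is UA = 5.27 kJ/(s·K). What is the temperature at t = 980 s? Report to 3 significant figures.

20.9 °C

Lumped-capacitance energy balance: M c_p dT/dt = UA(T_amb − T).
dT/dt = (T_ss − T)/τ with T_ss = T_amb = 11.300 °C, τ = M c_p/UA = 1400·2.35/5.27 = 624.29 s.
Solution: T(t) = T_ss + (T₀ − T_ss) e^(−t/τ).
T(980) = 11.300 + (46.000)·0.20809 = 20.872 °C.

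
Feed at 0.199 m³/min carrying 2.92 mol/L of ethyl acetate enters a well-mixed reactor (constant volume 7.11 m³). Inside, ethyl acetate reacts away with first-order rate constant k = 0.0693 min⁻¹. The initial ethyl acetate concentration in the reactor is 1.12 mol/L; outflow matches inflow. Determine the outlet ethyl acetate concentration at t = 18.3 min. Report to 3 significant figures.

Accumulation = in − out − consumed: V dC/dt = Q C_in − Q C − k V C.
This is linear with rate a = Q/V + k = 0.097289 min⁻¹.
C_ss = Q C_in/(Q + kV) = 0.84005 mol/L; C(t) = C_ss + (C₀ − C_ss) e^(−a t).
C(18.3) = 0.84005 + (0.27995)·e^(−0.097289·18.3) = 0.84005 + (0.27995)·0.16857 = 0.88724 mol/L.

0.887 mol/L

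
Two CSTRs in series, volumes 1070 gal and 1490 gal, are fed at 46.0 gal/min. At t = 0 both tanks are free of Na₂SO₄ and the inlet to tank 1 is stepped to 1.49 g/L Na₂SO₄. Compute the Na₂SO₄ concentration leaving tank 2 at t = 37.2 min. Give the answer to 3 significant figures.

0.581 g/L

Each tank obeys Vᵢ dCᵢ/dt = Q(Cᵢ₋₁ − Cᵢ), so τᵢ = Vᵢ/Q.
τ₁ = 1070/46.0 = 23.261 min; τ₂ = 1490/46.0 = 32.391 min.
Solving the cascade with C₁(0)=C₂(0)=0 gives C₂(t) = C_in[1 − (τ₁ e^(−t/τ₁) − τ₂ e^(−t/τ₂))/(τ₁ − τ₂)].
At t = 37.2: e^(−t/τ₁) = 0.20205, e^(−t/τ₂) = 0.31713.
C₂ = 1.49·[1 − (23.261·0.20205 − 32.391·0.31713)/(-9.1304)] = 1.49·0.38970 = 0.58065 g/L.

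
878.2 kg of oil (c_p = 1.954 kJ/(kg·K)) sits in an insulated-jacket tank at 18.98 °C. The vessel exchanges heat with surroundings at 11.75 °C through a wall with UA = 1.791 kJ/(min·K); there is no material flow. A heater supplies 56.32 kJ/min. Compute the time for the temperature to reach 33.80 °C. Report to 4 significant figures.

907.1 min

Unsteady energy balance on the tank contents: M c_p dT/dt = −UA(T − T_amb) + Q̇.
τ = M c_p/UA = 958.126 min; T_ss = T_amb + Q̇/UA = 11.75 + 56.32/1.791 = 43.1961 °C.
T(t) = T_ss + (T₀ − T_ss)e^(−t/τ); set T = 33.80:
t = −τ ln[(T − T_ss)/(T₀ − T_ss)] = −958.126 · ln(0.388011) = 907.078 min.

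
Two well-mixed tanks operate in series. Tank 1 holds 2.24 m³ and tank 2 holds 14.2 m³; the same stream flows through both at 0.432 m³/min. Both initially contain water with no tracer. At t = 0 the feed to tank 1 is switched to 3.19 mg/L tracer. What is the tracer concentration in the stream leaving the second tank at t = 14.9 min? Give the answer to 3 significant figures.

Time constants: τᵢ = Vᵢ/Q for each well-mixed tank.
τ₁ = 2.24/0.432 = 5.1852 min; τ₂ = 14.2/0.432 = 32.870 min.
Solving the cascade with C₁(0)=C₂(0)=0 gives C₂(t) = C_in[1 − (τ₁ e^(−t/τ₁) − τ₂ e^(−t/τ₂))/(τ₁ − τ₂)].
At t = 14.9: e^(−t/τ₁) = 0.056497, e^(−t/τ₂) = 0.63553.
C₂ = 3.19·[1 − (5.1852·0.056497 − 32.870·0.63553)/(-27.685)] = 3.19·0.25602 = 0.81671 mg/L.

0.817 mg/L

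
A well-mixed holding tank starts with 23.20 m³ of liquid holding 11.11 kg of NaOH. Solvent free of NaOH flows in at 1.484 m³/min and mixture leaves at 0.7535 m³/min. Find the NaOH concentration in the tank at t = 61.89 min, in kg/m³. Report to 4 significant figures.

Total volume: dV/dt = Q_in − Q_out = 0.730500 m³/min, so V(t) = 23.20 + 0.730500 t and V(61.89) = 68.4106 m³.
No NaOH enters, so dm/dt = −Q_out · (m/V).
Separate: dm/m = −Q_out dt/V(t) ⇒ ln(m/m₀) = −(Q_out/(Q_in−Q_out)) ln(V/V₀).
m = m₀ (V₀/V)^(Q_out/(Q_in−Q_out)) = 11.11 × (23.20/68.4106)^(1.03149) = 3.64160 kg.
C = m/V = 3.64160/68.4106 = 0.0532314 kg/m³.

0.05323 kg/m³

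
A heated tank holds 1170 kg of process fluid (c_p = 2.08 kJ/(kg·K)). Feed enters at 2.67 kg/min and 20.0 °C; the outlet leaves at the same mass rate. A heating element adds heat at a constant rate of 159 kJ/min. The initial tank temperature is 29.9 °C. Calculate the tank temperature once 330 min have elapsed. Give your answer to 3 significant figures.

39.8 °C

Heat balance on the well-mixed liquid: M c_p dT/dt = ṁ c_p (T_in − T) + 159.
Rearrange: dT/dt = (T_ss − T)/τ with τ = M/ṁ = 438.20 min and T_ss = T_in + Q̇/(ṁ c_p) = 48.630 °C.
Solution: T(t) = T_ss + (T₀ − T_ss) e^(−t/τ).
T(330) = 48.630 + (-18.730)·e^(−330/438.20) = 48.630 + (-18.730)·0.47092 = 39.810 °C.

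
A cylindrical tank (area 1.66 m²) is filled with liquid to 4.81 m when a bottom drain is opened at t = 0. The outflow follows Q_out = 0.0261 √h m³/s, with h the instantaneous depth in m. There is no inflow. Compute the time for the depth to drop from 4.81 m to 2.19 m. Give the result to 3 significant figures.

90.7 s

A dh/dt = −Q_out = −0.0261 √h.
Separate and integrate: 2(√h − √h₀) = −(0.0261/A) t.
t = 2A(√h₀ − √h)/0.0261 = 2·1.66·(√4.81 − √2.19)/0.0261
  = 3.3200 × (2.1932 − 1.4799) / 0.0261 = 90.735 s.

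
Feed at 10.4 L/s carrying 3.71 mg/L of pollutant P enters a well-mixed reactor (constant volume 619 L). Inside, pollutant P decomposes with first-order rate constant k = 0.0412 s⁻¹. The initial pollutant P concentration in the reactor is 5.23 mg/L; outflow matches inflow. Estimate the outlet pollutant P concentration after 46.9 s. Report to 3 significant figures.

V dC/dt = Q(C_in − C) − k V C.
This is linear with rate a = Q/V + k = 0.058001 s⁻¹.
C_ss = Q C_in/(Q + kV) = 1.0747 mg/L; C(t) = C_ss + (C₀ − C_ss) e^(−a t).
C(46.9) = 1.0747 + (4.1553)·e^(−0.058001·46.9) = 1.0747 + (4.1553)·0.065858 = 1.3483 mg/L.

1.35 mg/L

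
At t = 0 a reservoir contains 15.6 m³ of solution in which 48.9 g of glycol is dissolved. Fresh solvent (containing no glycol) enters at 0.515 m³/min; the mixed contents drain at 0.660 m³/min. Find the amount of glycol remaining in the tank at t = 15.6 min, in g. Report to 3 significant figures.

24.0 g

Let m(t) be the amount of glycol. Volume: V(t) = V₀ + (Q_in − Q_out) t = 15.6 − 0.14500 t; V(15.6) = 13.338 m³.
Species balance (pure solvent in): dm/dt = −Q_out · m/V(t).
dm/m = −Q_out dt/(V₀ − 0.14500 t); integrating gives ln(m/m₀) = −(Q_out/(Q_in−Q_out)) ln(V/V₀).
m = m₀ (V₀/V)^(Q_out/(Q_in−Q_out)) = 48.9 × (15.6/13.338)^(-4.5517) = 23.968 g.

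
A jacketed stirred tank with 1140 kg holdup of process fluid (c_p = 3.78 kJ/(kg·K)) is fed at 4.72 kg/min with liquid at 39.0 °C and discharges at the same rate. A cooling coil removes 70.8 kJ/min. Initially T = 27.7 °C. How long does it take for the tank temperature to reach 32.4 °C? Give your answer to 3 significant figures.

M c_p dT/dt = ṁ c_p (T_in − T) − Q̇.
τ = M/ṁ = 241.53 min; T_ss = T_in − Q̇/(ṁ c_p) = 35.032 °C.
T(t) = T_ss + (T₀ − T_ss) e^(−t/τ). Set T = 32.4:
e^(−t/τ) = (32.4 − 35.032)/(27.7 − 35.032) = 0.35895
t = −241.53 · ln(0.35895) = 247.46 min.

247 min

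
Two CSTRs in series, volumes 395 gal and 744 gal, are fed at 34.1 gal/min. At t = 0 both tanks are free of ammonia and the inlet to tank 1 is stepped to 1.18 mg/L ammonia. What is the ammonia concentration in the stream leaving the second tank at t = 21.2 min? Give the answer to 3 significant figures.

0.442 mg/L

Species balance on tank i: dCᵢ/dt = (Cᵢ₋₁ − Cᵢ)/τᵢ with τᵢ = Vᵢ/Q.
τ₁ = 395/34.1 = 11.584 min; τ₂ = 744/34.1 = 21.818 min.
Solving the cascade with C₁(0)=C₂(0)=0 gives C₂(t) = C_in[1 − (τ₁ e^(−t/τ₁) − τ₂ e^(−t/τ₂))/(τ₁ − τ₂)].
At t = 21.2: e^(−t/τ₁) = 0.16039, e^(−t/τ₂) = 0.37845.
C₂ = 1.18·[1 − (11.584·0.16039 − 21.818·0.37845)/(-10.235)] = 1.18·0.37474 = 0.44219 mg/L.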